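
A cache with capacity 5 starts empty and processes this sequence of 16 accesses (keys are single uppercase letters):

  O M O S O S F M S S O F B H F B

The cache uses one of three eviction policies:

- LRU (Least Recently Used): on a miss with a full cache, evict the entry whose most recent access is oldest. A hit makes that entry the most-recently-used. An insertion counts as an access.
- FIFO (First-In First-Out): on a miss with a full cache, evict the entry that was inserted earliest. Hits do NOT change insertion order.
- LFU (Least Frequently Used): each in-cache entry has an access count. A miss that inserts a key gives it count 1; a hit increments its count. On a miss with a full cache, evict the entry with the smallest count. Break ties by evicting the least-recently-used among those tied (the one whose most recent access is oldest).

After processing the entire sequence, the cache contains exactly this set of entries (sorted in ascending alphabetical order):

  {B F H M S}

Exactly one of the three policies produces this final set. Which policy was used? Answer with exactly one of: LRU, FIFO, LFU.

Simulating under each policy and comparing final sets:
  LRU: final set = {B F H O S} -> differs
  FIFO: final set = {B F H M S} -> MATCHES target
  LFU: final set = {B F M O S} -> differs
Only FIFO produces the target set.

Answer: FIFO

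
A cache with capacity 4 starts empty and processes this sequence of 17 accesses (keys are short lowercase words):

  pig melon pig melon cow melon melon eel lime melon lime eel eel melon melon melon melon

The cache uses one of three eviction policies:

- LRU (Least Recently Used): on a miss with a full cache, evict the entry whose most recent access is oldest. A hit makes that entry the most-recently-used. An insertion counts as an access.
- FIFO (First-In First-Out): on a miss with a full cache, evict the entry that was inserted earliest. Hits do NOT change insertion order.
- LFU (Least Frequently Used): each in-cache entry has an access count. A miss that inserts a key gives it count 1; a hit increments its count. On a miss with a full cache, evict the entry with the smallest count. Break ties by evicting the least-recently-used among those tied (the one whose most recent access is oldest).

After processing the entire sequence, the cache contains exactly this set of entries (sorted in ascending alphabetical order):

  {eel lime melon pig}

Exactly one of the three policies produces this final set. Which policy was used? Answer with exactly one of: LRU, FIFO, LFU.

Answer: LFU

Derivation:
Simulating under each policy and comparing final sets:
  LRU: final set = {cow eel lime melon} -> differs
  FIFO: final set = {cow eel lime melon} -> differs
  LFU: final set = {eel lime melon pig} -> MATCHES target
Only LFU produces the target set.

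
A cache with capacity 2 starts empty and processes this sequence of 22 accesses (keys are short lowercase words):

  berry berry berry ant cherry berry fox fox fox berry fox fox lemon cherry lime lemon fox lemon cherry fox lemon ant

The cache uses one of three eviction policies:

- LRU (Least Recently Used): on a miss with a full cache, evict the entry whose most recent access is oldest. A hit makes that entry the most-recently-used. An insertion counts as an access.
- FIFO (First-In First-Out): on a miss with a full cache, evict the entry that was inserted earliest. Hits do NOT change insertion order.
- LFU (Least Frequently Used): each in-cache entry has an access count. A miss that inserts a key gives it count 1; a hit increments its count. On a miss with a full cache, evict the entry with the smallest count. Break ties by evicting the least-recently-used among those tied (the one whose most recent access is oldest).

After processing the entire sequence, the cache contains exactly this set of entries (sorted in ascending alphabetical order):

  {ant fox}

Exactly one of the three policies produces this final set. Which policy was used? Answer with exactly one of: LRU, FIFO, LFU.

Simulating under each policy and comparing final sets:
  LRU: final set = {ant lemon} -> differs
  FIFO: final set = {ant lemon} -> differs
  LFU: final set = {ant fox} -> MATCHES target
Only LFU produces the target set.

Answer: LFU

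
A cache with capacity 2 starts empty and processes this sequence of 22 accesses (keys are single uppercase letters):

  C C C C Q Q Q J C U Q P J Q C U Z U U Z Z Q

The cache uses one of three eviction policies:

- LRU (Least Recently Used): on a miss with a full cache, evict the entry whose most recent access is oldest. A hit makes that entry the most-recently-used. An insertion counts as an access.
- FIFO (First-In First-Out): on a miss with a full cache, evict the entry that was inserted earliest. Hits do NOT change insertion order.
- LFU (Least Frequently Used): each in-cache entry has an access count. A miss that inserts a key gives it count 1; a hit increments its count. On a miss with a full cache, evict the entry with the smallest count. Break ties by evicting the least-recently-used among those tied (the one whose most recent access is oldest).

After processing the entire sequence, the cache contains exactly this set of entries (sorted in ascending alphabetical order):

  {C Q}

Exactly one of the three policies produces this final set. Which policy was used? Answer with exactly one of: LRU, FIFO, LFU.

Answer: LFU

Derivation:
Simulating under each policy and comparing final sets:
  LRU: final set = {Q Z} -> differs
  FIFO: final set = {Q Z} -> differs
  LFU: final set = {C Q} -> MATCHES target
Only LFU produces the target set.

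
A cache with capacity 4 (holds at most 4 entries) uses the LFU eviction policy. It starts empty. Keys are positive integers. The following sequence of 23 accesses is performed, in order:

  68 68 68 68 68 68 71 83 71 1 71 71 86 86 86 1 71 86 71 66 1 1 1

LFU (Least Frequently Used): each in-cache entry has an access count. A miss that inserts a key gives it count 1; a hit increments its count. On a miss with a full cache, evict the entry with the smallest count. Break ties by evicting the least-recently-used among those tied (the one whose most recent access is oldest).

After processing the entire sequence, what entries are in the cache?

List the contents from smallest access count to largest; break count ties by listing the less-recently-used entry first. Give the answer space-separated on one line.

Answer: 1 86 68 71

Derivation:
LFU simulation (capacity=4):
  1. access 68: MISS. Cache: [68(c=1)]
  2. access 68: HIT, count now 2. Cache: [68(c=2)]
  3. access 68: HIT, count now 3. Cache: [68(c=3)]
  4. access 68: HIT, count now 4. Cache: [68(c=4)]
  5. access 68: HIT, count now 5. Cache: [68(c=5)]
  6. access 68: HIT, count now 6. Cache: [68(c=6)]
  7. access 71: MISS. Cache: [71(c=1) 68(c=6)]
  8. access 83: MISS. Cache: [71(c=1) 83(c=1) 68(c=6)]
  9. access 71: HIT, count now 2. Cache: [83(c=1) 71(c=2) 68(c=6)]
  10. access 1: MISS. Cache: [83(c=1) 1(c=1) 71(c=2) 68(c=6)]
  11. access 71: HIT, count now 3. Cache: [83(c=1) 1(c=1) 71(c=3) 68(c=6)]
  12. access 71: HIT, count now 4. Cache: [83(c=1) 1(c=1) 71(c=4) 68(c=6)]
  13. access 86: MISS, evict 83(c=1). Cache: [1(c=1) 86(c=1) 71(c=4) 68(c=6)]
  14. access 86: HIT, count now 2. Cache: [1(c=1) 86(c=2) 71(c=4) 68(c=6)]
  15. access 86: HIT, count now 3. Cache: [1(c=1) 86(c=3) 71(c=4) 68(c=6)]
  16. access 1: HIT, count now 2. Cache: [1(c=2) 86(c=3) 71(c=4) 68(c=6)]
  17. access 71: HIT, count now 5. Cache: [1(c=2) 86(c=3) 71(c=5) 68(c=6)]
  18. access 86: HIT, count now 4. Cache: [1(c=2) 86(c=4) 71(c=5) 68(c=6)]
  19. access 71: HIT, count now 6. Cache: [1(c=2) 86(c=4) 68(c=6) 71(c=6)]
  20. access 66: MISS, evict 1(c=2). Cache: [66(c=1) 86(c=4) 68(c=6) 71(c=6)]
  21. access 1: MISS, evict 66(c=1). Cache: [1(c=1) 86(c=4) 68(c=6) 71(c=6)]
  22. access 1: HIT, count now 2. Cache: [1(c=2) 86(c=4) 68(c=6) 71(c=6)]
  23. access 1: HIT, count now 3. Cache: [1(c=3) 86(c=4) 68(c=6) 71(c=6)]
Total: 16 hits, 7 misses, 3 evictions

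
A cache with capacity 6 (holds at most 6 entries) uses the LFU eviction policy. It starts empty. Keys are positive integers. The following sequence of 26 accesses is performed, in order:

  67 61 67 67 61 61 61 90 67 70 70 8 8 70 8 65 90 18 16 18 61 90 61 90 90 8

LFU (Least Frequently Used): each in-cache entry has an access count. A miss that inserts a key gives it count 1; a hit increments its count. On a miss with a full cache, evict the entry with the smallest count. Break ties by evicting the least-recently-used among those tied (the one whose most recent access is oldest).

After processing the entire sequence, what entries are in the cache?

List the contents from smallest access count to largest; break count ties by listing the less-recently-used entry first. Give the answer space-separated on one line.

LFU simulation (capacity=6):
  1. access 67: MISS. Cache: [67(c=1)]
  2. access 61: MISS. Cache: [67(c=1) 61(c=1)]
  3. access 67: HIT, count now 2. Cache: [61(c=1) 67(c=2)]
  4. access 67: HIT, count now 3. Cache: [61(c=1) 67(c=3)]
  5. access 61: HIT, count now 2. Cache: [61(c=2) 67(c=3)]
  6. access 61: HIT, count now 3. Cache: [67(c=3) 61(c=3)]
  7. access 61: HIT, count now 4. Cache: [67(c=3) 61(c=4)]
  8. access 90: MISS. Cache: [90(c=1) 67(c=3) 61(c=4)]
  9. access 67: HIT, count now 4. Cache: [90(c=1) 61(c=4) 67(c=4)]
  10. access 70: MISS. Cache: [90(c=1) 70(c=1) 61(c=4) 67(c=4)]
  11. access 70: HIT, count now 2. Cache: [90(c=1) 70(c=2) 61(c=4) 67(c=4)]
  12. access 8: MISS. Cache: [90(c=1) 8(c=1) 70(c=2) 61(c=4) 67(c=4)]
  13. access 8: HIT, count now 2. Cache: [90(c=1) 70(c=2) 8(c=2) 61(c=4) 67(c=4)]
  14. access 70: HIT, count now 3. Cache: [90(c=1) 8(c=2) 70(c=3) 61(c=4) 67(c=4)]
  15. access 8: HIT, count now 3. Cache: [90(c=1) 70(c=3) 8(c=3) 61(c=4) 67(c=4)]
  16. access 65: MISS. Cache: [90(c=1) 65(c=1) 70(c=3) 8(c=3) 61(c=4) 67(c=4)]
  17. access 90: HIT, count now 2. Cache: [65(c=1) 90(c=2) 70(c=3) 8(c=3) 61(c=4) 67(c=4)]
  18. access 18: MISS, evict 65(c=1). Cache: [18(c=1) 90(c=2) 70(c=3) 8(c=3) 61(c=4) 67(c=4)]
  19. access 16: MISS, evict 18(c=1). Cache: [16(c=1) 90(c=2) 70(c=3) 8(c=3) 61(c=4) 67(c=4)]
  20. access 18: MISS, evict 16(c=1). Cache: [18(c=1) 90(c=2) 70(c=3) 8(c=3) 61(c=4) 67(c=4)]
  21. access 61: HIT, count now 5. Cache: [18(c=1) 90(c=2) 70(c=3) 8(c=3) 67(c=4) 61(c=5)]
  22. access 90: HIT, count now 3. Cache: [18(c=1) 70(c=3) 8(c=3) 90(c=3) 67(c=4) 61(c=5)]
  23. access 61: HIT, count now 6. Cache: [18(c=1) 70(c=3) 8(c=3) 90(c=3) 67(c=4) 61(c=6)]
  24. access 90: HIT, count now 4. Cache: [18(c=1) 70(c=3) 8(c=3) 67(c=4) 90(c=4) 61(c=6)]
  25. access 90: HIT, count now 5. Cache: [18(c=1) 70(c=3) 8(c=3) 67(c=4) 90(c=5) 61(c=6)]
  26. access 8: HIT, count now 4. Cache: [18(c=1) 70(c=3) 67(c=4) 8(c=4) 90(c=5) 61(c=6)]
Total: 17 hits, 9 misses, 3 evictions

Answer: 18 70 67 8 90 61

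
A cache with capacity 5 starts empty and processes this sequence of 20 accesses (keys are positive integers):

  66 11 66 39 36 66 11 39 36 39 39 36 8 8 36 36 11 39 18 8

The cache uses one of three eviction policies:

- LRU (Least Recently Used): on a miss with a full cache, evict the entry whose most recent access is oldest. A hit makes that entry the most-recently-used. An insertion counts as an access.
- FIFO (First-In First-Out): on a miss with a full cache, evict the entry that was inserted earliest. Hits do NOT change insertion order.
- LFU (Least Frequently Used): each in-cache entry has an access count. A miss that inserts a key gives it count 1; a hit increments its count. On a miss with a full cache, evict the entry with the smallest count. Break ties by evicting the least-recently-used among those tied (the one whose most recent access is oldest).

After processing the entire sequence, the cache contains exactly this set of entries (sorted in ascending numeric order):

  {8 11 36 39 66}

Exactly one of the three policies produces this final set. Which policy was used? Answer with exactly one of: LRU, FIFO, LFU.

Answer: LFU

Derivation:
Simulating under each policy and comparing final sets:
  LRU: final set = {8 11 18 36 39} -> differs
  FIFO: final set = {8 11 18 36 39} -> differs
  LFU: final set = {8 11 36 39 66} -> MATCHES target
Only LFU produces the target set.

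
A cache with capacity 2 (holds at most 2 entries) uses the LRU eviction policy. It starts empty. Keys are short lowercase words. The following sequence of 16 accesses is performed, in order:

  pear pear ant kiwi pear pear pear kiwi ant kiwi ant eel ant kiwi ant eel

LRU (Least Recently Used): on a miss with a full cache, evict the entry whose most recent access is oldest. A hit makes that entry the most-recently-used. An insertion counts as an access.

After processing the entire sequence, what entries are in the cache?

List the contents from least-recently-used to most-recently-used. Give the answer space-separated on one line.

Answer: ant eel

Derivation:
LRU simulation (capacity=2):
  1. access pear: MISS. Cache (LRU->MRU): [pear]
  2. access pear: HIT. Cache (LRU->MRU): [pear]
  3. access ant: MISS. Cache (LRU->MRU): [pear ant]
  4. access kiwi: MISS, evict pear. Cache (LRU->MRU): [ant kiwi]
  5. access pear: MISS, evict ant. Cache (LRU->MRU): [kiwi pear]
  6. access pear: HIT. Cache (LRU->MRU): [kiwi pear]
  7. access pear: HIT. Cache (LRU->MRU): [kiwi pear]
  8. access kiwi: HIT. Cache (LRU->MRU): [pear kiwi]
  9. access ant: MISS, evict pear. Cache (LRU->MRU): [kiwi ant]
  10. access kiwi: HIT. Cache (LRU->MRU): [ant kiwi]
  11. access ant: HIT. Cache (LRU->MRU): [kiwi ant]
  12. access eel: MISS, evict kiwi. Cache (LRU->MRU): [ant eel]
  13. access ant: HIT. Cache (LRU->MRU): [eel ant]
  14. access kiwi: MISS, evict eel. Cache (LRU->MRU): [ant kiwi]
  15. access ant: HIT. Cache (LRU->MRU): [kiwi ant]
  16. access eel: MISS, evict kiwi. Cache (LRU->MRU): [ant eel]
Total: 8 hits, 8 misses, 6 evictions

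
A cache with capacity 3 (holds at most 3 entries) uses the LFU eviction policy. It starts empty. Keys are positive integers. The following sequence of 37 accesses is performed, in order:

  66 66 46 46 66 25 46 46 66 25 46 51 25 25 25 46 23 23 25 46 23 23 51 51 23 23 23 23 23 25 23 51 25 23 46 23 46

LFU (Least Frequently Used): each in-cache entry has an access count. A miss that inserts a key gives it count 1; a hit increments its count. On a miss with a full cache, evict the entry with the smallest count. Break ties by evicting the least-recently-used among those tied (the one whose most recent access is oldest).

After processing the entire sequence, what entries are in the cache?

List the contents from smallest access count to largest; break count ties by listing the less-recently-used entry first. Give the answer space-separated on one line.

LFU simulation (capacity=3):
  1. access 66: MISS. Cache: [66(c=1)]
  2. access 66: HIT, count now 2. Cache: [66(c=2)]
  3. access 46: MISS. Cache: [46(c=1) 66(c=2)]
  4. access 46: HIT, count now 2. Cache: [66(c=2) 46(c=2)]
  5. access 66: HIT, count now 3. Cache: [46(c=2) 66(c=3)]
  6. access 25: MISS. Cache: [25(c=1) 46(c=2) 66(c=3)]
  7. access 46: HIT, count now 3. Cache: [25(c=1) 66(c=3) 46(c=3)]
  8. access 46: HIT, count now 4. Cache: [25(c=1) 66(c=3) 46(c=4)]
  9. access 66: HIT, count now 4. Cache: [25(c=1) 46(c=4) 66(c=4)]
  10. access 25: HIT, count now 2. Cache: [25(c=2) 46(c=4) 66(c=4)]
  11. access 46: HIT, count now 5. Cache: [25(c=2) 66(c=4) 46(c=5)]
  12. access 51: MISS, evict 25(c=2). Cache: [51(c=1) 66(c=4) 46(c=5)]
  13. access 25: MISS, evict 51(c=1). Cache: [25(c=1) 66(c=4) 46(c=5)]
  14. access 25: HIT, count now 2. Cache: [25(c=2) 66(c=4) 46(c=5)]
  15. access 25: HIT, count now 3. Cache: [25(c=3) 66(c=4) 46(c=5)]
  16. access 46: HIT, count now 6. Cache: [25(c=3) 66(c=4) 46(c=6)]
  17. access 23: MISS, evict 25(c=3). Cache: [23(c=1) 66(c=4) 46(c=6)]
  18. access 23: HIT, count now 2. Cache: [23(c=2) 66(c=4) 46(c=6)]
  19. access 25: MISS, evict 23(c=2). Cache: [25(c=1) 66(c=4) 46(c=6)]
  20. access 46: HIT, count now 7. Cache: [25(c=1) 66(c=4) 46(c=7)]
  21. access 23: MISS, evict 25(c=1). Cache: [23(c=1) 66(c=4) 46(c=7)]
  22. access 23: HIT, count now 2. Cache: [23(c=2) 66(c=4) 46(c=7)]
  23. access 51: MISS, evict 23(c=2). Cache: [51(c=1) 66(c=4) 46(c=7)]
  24. access 51: HIT, count now 2. Cache: [51(c=2) 66(c=4) 46(c=7)]
  25. access 23: MISS, evict 51(c=2). Cache: [23(c=1) 66(c=4) 46(c=7)]
  26. access 23: HIT, count now 2. Cache: [23(c=2) 66(c=4) 46(c=7)]
  27. access 23: HIT, count now 3. Cache: [23(c=3) 66(c=4) 46(c=7)]
  28. access 23: HIT, count now 4. Cache: [66(c=4) 23(c=4) 46(c=7)]
  29. access 23: HIT, count now 5. Cache: [66(c=4) 23(c=5) 46(c=7)]
  30. access 25: MISS, evict 66(c=4). Cache: [25(c=1) 23(c=5) 46(c=7)]
  31. access 23: HIT, count now 6. Cache: [25(c=1) 23(c=6) 46(c=7)]
  32. access 51: MISS, evict 25(c=1). Cache: [51(c=1) 23(c=6) 46(c=7)]
  33. access 25: MISS, evict 51(c=1). Cache: [25(c=1) 23(c=6) 46(c=7)]
  34. access 23: HIT, count now 7. Cache: [25(c=1) 46(c=7) 23(c=7)]
  35. access 46: HIT, count now 8. Cache: [25(c=1) 23(c=7) 46(c=8)]
  36. access 23: HIT, count now 8. Cache: [25(c=1) 46(c=8) 23(c=8)]
  37. access 46: HIT, count now 9. Cache: [25(c=1) 23(c=8) 46(c=9)]
Total: 24 hits, 13 misses, 10 evictions

Answer: 25 23 46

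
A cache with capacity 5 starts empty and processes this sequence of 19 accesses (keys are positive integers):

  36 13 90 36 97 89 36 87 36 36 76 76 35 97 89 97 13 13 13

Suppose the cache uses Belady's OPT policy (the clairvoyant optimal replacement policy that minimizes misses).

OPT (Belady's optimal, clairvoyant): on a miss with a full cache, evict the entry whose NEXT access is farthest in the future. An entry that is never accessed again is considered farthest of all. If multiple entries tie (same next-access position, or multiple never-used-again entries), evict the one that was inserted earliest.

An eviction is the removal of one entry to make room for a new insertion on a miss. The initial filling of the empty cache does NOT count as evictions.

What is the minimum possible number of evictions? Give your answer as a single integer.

OPT (Belady) simulation (capacity=5):
  1. access 36: MISS. Cache: [36]
  2. access 13: MISS. Cache: [36 13]
  3. access 90: MISS. Cache: [36 13 90]
  4. access 36: HIT. Next use of 36: step 7. Cache: [36 13 90]
  5. access 97: MISS. Cache: [36 13 90 97]
  6. access 89: MISS. Cache: [36 13 90 97 89]
  7. access 36: HIT. Next use of 36: step 9. Cache: [36 13 90 97 89]
  8. access 87: MISS, evict 90 (next use: never). Cache: [36 13 97 89 87]
  9. access 36: HIT. Next use of 36: step 10. Cache: [36 13 97 89 87]
  10. access 36: HIT. Next use of 36: never. Cache: [36 13 97 89 87]
  11. access 76: MISS, evict 36 (next use: never). Cache: [13 97 89 87 76]
  12. access 76: HIT. Next use of 76: never. Cache: [13 97 89 87 76]
  13. access 35: MISS, evict 87 (next use: never). Cache: [13 97 89 76 35]
  14. access 97: HIT. Next use of 97: step 16. Cache: [13 97 89 76 35]
  15. access 89: HIT. Next use of 89: never. Cache: [13 97 89 76 35]
  16. access 97: HIT. Next use of 97: never. Cache: [13 97 89 76 35]
  17. access 13: HIT. Next use of 13: step 18. Cache: [13 97 89 76 35]
  18. access 13: HIT. Next use of 13: step 19. Cache: [13 97 89 76 35]
  19. access 13: HIT. Next use of 13: never. Cache: [13 97 89 76 35]
Total: 11 hits, 8 misses, 3 evictions

Answer: 3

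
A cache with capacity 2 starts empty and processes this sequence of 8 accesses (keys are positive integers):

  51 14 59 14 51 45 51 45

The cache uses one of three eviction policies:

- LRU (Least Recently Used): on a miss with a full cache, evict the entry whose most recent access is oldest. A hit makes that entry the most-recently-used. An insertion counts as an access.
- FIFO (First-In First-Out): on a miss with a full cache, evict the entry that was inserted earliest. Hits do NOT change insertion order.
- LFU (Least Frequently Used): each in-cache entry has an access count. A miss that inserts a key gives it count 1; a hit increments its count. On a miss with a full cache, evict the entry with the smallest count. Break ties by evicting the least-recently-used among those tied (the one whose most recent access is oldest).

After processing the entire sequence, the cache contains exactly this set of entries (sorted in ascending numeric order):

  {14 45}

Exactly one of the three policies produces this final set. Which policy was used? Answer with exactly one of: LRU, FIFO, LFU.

Answer: LFU

Derivation:
Simulating under each policy and comparing final sets:
  LRU: final set = {45 51} -> differs
  FIFO: final set = {45 51} -> differs
  LFU: final set = {14 45} -> MATCHES target
Only LFU produces the target set.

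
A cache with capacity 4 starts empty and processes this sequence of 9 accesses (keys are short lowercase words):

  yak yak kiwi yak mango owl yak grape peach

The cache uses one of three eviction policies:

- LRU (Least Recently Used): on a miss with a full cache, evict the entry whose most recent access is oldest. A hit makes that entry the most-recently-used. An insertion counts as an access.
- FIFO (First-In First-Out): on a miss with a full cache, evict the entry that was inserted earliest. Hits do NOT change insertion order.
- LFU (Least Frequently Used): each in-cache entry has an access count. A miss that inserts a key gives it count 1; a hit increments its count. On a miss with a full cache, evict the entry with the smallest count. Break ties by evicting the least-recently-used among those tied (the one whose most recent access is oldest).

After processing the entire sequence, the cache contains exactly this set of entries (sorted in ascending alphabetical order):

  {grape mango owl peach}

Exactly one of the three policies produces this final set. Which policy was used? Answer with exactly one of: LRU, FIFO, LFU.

Simulating under each policy and comparing final sets:
  LRU: final set = {grape owl peach yak} -> differs
  FIFO: final set = {grape mango owl peach} -> MATCHES target
  LFU: final set = {grape owl peach yak} -> differs
Only FIFO produces the target set.

Answer: FIFO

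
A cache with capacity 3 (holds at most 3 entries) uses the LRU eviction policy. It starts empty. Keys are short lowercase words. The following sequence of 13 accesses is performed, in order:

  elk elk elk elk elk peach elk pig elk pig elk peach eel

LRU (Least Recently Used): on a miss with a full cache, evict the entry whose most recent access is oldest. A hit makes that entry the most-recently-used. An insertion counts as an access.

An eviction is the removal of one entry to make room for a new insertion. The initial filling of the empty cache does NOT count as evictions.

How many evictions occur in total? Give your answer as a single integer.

LRU simulation (capacity=3):
  1. access elk: MISS. Cache (LRU->MRU): [elk]
  2. access elk: HIT. Cache (LRU->MRU): [elk]
  3. access elk: HIT. Cache (LRU->MRU): [elk]
  4. access elk: HIT. Cache (LRU->MRU): [elk]
  5. access elk: HIT. Cache (LRU->MRU): [elk]
  6. access peach: MISS. Cache (LRU->MRU): [elk peach]
  7. access elk: HIT. Cache (LRU->MRU): [peach elk]
  8. access pig: MISS. Cache (LRU->MRU): [peach elk pig]
  9. access elk: HIT. Cache (LRU->MRU): [peach pig elk]
  10. access pig: HIT. Cache (LRU->MRU): [peach elk pig]
  11. access elk: HIT. Cache (LRU->MRU): [peach pig elk]
  12. access peach: HIT. Cache (LRU->MRU): [pig elk peach]
  13. access eel: MISS, evict pig. Cache (LRU->MRU): [elk peach eel]
Total: 9 hits, 4 misses, 1 evictions

Answer: 1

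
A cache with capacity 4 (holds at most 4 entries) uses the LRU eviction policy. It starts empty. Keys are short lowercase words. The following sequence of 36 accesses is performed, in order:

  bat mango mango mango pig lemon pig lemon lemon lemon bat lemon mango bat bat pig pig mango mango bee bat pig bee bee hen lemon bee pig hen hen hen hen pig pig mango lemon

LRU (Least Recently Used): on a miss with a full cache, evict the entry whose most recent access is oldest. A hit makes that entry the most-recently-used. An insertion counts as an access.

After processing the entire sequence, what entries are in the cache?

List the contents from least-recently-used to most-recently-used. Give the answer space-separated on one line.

LRU simulation (capacity=4):
  1. access bat: MISS. Cache (LRU->MRU): [bat]
  2. access mango: MISS. Cache (LRU->MRU): [bat mango]
  3. access mango: HIT. Cache (LRU->MRU): [bat mango]
  4. access mango: HIT. Cache (LRU->MRU): [bat mango]
  5. access pig: MISS. Cache (LRU->MRU): [bat mango pig]
  6. access lemon: MISS. Cache (LRU->MRU): [bat mango pig lemon]
  7. access pig: HIT. Cache (LRU->MRU): [bat mango lemon pig]
  8. access lemon: HIT. Cache (LRU->MRU): [bat mango pig lemon]
  9. access lemon: HIT. Cache (LRU->MRU): [bat mango pig lemon]
  10. access lemon: HIT. Cache (LRU->MRU): [bat mango pig lemon]
  11. access bat: HIT. Cache (LRU->MRU): [mango pig lemon bat]
  12. access lemon: HIT. Cache (LRU->MRU): [mango pig bat lemon]
  13. access mango: HIT. Cache (LRU->MRU): [pig bat lemon mango]
  14. access bat: HIT. Cache (LRU->MRU): [pig lemon mango bat]
  15. access bat: HIT. Cache (LRU->MRU): [pig lemon mango bat]
  16. access pig: HIT. Cache (LRU->MRU): [lemon mango bat pig]
  17. access pig: HIT. Cache (LRU->MRU): [lemon mango bat pig]
  18. access mango: HIT. Cache (LRU->MRU): [lemon bat pig mango]
  19. access mango: HIT. Cache (LRU->MRU): [lemon bat pig mango]
  20. access bee: MISS, evict lemon. Cache (LRU->MRU): [bat pig mango bee]
  21. access bat: HIT. Cache (LRU->MRU): [pig mango bee bat]
  22. access pig: HIT. Cache (LRU->MRU): [mango bee bat pig]
  23. access bee: HIT. Cache (LRU->MRU): [mango bat pig bee]
  24. access bee: HIT. Cache (LRU->MRU): [mango bat pig bee]
  25. access hen: MISS, evict mango. Cache (LRU->MRU): [bat pig bee hen]
  26. access lemon: MISS, evict bat. Cache (LRU->MRU): [pig bee hen lemon]
  27. access bee: HIT. Cache (LRU->MRU): [pig hen lemon bee]
  28. access pig: HIT. Cache (LRU->MRU): [hen lemon bee pig]
  29. access hen: HIT. Cache (LRU->MRU): [lemon bee pig hen]
  30. access hen: HIT. Cache (LRU->MRU): [lemon bee pig hen]
  31. access hen: HIT. Cache (LRU->MRU): [lemon bee pig hen]
  32. access hen: HIT. Cache (LRU->MRU): [lemon bee pig hen]
  33. access pig: HIT. Cache (LRU->MRU): [lemon bee hen pig]
  34. access pig: HIT. Cache (LRU->MRU): [lemon bee hen pig]
  35. access mango: MISS, evict lemon. Cache (LRU->MRU): [bee hen pig mango]
  36. access lemon: MISS, evict bee. Cache (LRU->MRU): [hen pig mango lemon]
Total: 27 hits, 9 misses, 5 evictions

Answer: hen pig mango lemon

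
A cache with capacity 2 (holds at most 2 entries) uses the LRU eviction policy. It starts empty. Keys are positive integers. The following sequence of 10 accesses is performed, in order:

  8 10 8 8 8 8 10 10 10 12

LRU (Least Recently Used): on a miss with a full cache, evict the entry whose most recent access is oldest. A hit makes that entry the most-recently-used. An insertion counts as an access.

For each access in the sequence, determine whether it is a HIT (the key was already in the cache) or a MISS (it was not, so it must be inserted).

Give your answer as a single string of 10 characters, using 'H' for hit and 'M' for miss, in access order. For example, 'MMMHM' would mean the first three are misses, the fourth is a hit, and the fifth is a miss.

LRU simulation (capacity=2):
  1. access 8: MISS. Cache (LRU->MRU): [8]
  2. access 10: MISS. Cache (LRU->MRU): [8 10]
  3. access 8: HIT. Cache (LRU->MRU): [10 8]
  4. access 8: HIT. Cache (LRU->MRU): [10 8]
  5. access 8: HIT. Cache (LRU->MRU): [10 8]
  6. access 8: HIT. Cache (LRU->MRU): [10 8]
  7. access 10: HIT. Cache (LRU->MRU): [8 10]
  8. access 10: HIT. Cache (LRU->MRU): [8 10]
  9. access 10: HIT. Cache (LRU->MRU): [8 10]
  10. access 12: MISS, evict 8. Cache (LRU->MRU): [10 12]
Total: 7 hits, 3 misses, 1 evictions

Answer: MMHHHHHHHM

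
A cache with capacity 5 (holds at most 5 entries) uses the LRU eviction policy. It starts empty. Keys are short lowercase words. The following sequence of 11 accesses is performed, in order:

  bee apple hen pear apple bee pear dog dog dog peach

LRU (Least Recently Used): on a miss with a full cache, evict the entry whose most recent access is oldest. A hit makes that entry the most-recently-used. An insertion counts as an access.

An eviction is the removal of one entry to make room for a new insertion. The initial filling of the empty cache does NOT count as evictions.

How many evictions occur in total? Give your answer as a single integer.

LRU simulation (capacity=5):
  1. access bee: MISS. Cache (LRU->MRU): [bee]
  2. access apple: MISS. Cache (LRU->MRU): [bee apple]
  3. access hen: MISS. Cache (LRU->MRU): [bee apple hen]
  4. access pear: MISS. Cache (LRU->MRU): [bee apple hen pear]
  5. access apple: HIT. Cache (LRU->MRU): [bee hen pear apple]
  6. access bee: HIT. Cache (LRU->MRU): [hen pear apple bee]
  7. access pear: HIT. Cache (LRU->MRU): [hen apple bee pear]
  8. access dog: MISS. Cache (LRU->MRU): [hen apple bee pear dog]
  9. access dog: HIT. Cache (LRU->MRU): [hen apple bee pear dog]
  10. access dog: HIT. Cache (LRU->MRU): [hen apple bee pear dog]
  11. access peach: MISS, evict hen. Cache (LRU->MRU): [apple bee pear dog peach]
Total: 5 hits, 6 misses, 1 evictions

Answer: 1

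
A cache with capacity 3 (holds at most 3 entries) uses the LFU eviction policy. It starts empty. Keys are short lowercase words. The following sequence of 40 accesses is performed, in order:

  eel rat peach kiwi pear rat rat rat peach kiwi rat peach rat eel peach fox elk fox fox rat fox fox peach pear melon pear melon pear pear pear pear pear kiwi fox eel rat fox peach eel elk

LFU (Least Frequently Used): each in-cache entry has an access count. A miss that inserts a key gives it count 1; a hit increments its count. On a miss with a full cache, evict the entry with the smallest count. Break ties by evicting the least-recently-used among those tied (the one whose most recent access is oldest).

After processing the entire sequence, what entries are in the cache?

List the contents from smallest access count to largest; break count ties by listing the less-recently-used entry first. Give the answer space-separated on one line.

Answer: elk pear rat

Derivation:
LFU simulation (capacity=3):
  1. access eel: MISS. Cache: [eel(c=1)]
  2. access rat: MISS. Cache: [eel(c=1) rat(c=1)]
  3. access peach: MISS. Cache: [eel(c=1) rat(c=1) peach(c=1)]
  4. access kiwi: MISS, evict eel(c=1). Cache: [rat(c=1) peach(c=1) kiwi(c=1)]
  5. access pear: MISS, evict rat(c=1). Cache: [peach(c=1) kiwi(c=1) pear(c=1)]
  6. access rat: MISS, evict peach(c=1). Cache: [kiwi(c=1) pear(c=1) rat(c=1)]
  7. access rat: HIT, count now 2. Cache: [kiwi(c=1) pear(c=1) rat(c=2)]
  8. access rat: HIT, count now 3. Cache: [kiwi(c=1) pear(c=1) rat(c=3)]
  9. access peach: MISS, evict kiwi(c=1). Cache: [pear(c=1) peach(c=1) rat(c=3)]
  10. access kiwi: MISS, evict pear(c=1). Cache: [peach(c=1) kiwi(c=1) rat(c=3)]
  11. access rat: HIT, count now 4. Cache: [peach(c=1) kiwi(c=1) rat(c=4)]
  12. access peach: HIT, count now 2. Cache: [kiwi(c=1) peach(c=2) rat(c=4)]
  13. access rat: HIT, count now 5. Cache: [kiwi(c=1) peach(c=2) rat(c=5)]
  14. access eel: MISS, evict kiwi(c=1). Cache: [eel(c=1) peach(c=2) rat(c=5)]
  15. access peach: HIT, count now 3. Cache: [eel(c=1) peach(c=3) rat(c=5)]
  16. access fox: MISS, evict eel(c=1). Cache: [fox(c=1) peach(c=3) rat(c=5)]
  17. access elk: MISS, evict fox(c=1). Cache: [elk(c=1) peach(c=3) rat(c=5)]
  18. access fox: MISS, evict elk(c=1). Cache: [fox(c=1) peach(c=3) rat(c=5)]
  19. access fox: HIT, count now 2. Cache: [fox(c=2) peach(c=3) rat(c=5)]
  20. access rat: HIT, count now 6. Cache: [fox(c=2) peach(c=3) rat(c=6)]
  21. access fox: HIT, count now 3. Cache: [peach(c=3) fox(c=3) rat(c=6)]
  22. access fox: HIT, count now 4. Cache: [peach(c=3) fox(c=4) rat(c=6)]
  23. access peach: HIT, count now 4. Cache: [fox(c=4) peach(c=4) rat(c=6)]
  24. access pear: MISS, evict fox(c=4). Cache: [pear(c=1) peach(c=4) rat(c=6)]
  25. access melon: MISS, evict pear(c=1). Cache: [melon(c=1) peach(c=4) rat(c=6)]
  26. access pear: MISS, evict melon(c=1). Cache: [pear(c=1) peach(c=4) rat(c=6)]
  27. access melon: MISS, evict pear(c=1). Cache: [melon(c=1) peach(c=4) rat(c=6)]
  28. access pear: MISS, evict melon(c=1). Cache: [pear(c=1) peach(c=4) rat(c=6)]
  29. access pear: HIT, count now 2. Cache: [pear(c=2) peach(c=4) rat(c=6)]
  30. access pear: HIT, count now 3. Cache: [pear(c=3) peach(c=4) rat(c=6)]
  31. access pear: HIT, count now 4. Cache: [peach(c=4) pear(c=4) rat(c=6)]
  32. access pear: HIT, count now 5. Cache: [peach(c=4) pear(c=5) rat(c=6)]
  33. access kiwi: MISS, evict peach(c=4). Cache: [kiwi(c=1) pear(c=5) rat(c=6)]
  34. access fox: MISS, evict kiwi(c=1). Cache: [fox(c=1) pear(c=5) rat(c=6)]
  35. access eel: MISS, evict fox(c=1). Cache: [eel(c=1) pear(c=5) rat(c=6)]
  36. access rat: HIT, count now 7. Cache: [eel(c=1) pear(c=5) rat(c=7)]
  37. access fox: MISS, evict eel(c=1). Cache: [fox(c=1) pear(c=5) rat(c=7)]
  38. access peach: MISS, evict fox(c=1). Cache: [peach(c=1) pear(c=5) rat(c=7)]
  39. access eel: MISS, evict peach(c=1). Cache: [eel(c=1) pear(c=5) rat(c=7)]
  40. access elk: MISS, evict eel(c=1). Cache: [elk(c=1) pear(c=5) rat(c=7)]
Total: 16 hits, 24 misses, 21 evictions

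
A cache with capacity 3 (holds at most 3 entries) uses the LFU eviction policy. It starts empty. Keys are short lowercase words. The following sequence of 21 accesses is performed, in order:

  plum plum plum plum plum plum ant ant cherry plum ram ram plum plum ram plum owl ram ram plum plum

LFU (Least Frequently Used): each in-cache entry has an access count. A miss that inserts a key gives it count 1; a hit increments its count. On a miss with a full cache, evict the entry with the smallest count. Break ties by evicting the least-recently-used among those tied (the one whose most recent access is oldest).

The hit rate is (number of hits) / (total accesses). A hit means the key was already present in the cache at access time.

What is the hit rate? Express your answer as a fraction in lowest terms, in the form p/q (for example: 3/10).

LFU simulation (capacity=3):
  1. access plum: MISS. Cache: [plum(c=1)]
  2. access plum: HIT, count now 2. Cache: [plum(c=2)]
  3. access plum: HIT, count now 3. Cache: [plum(c=3)]
  4. access plum: HIT, count now 4. Cache: [plum(c=4)]
  5. access plum: HIT, count now 5. Cache: [plum(c=5)]
  6. access plum: HIT, count now 6. Cache: [plum(c=6)]
  7. access ant: MISS. Cache: [ant(c=1) plum(c=6)]
  8. access ant: HIT, count now 2. Cache: [ant(c=2) plum(c=6)]
  9. access cherry: MISS. Cache: [cherry(c=1) ant(c=2) plum(c=6)]
  10. access plum: HIT, count now 7. Cache: [cherry(c=1) ant(c=2) plum(c=7)]
  11. access ram: MISS, evict cherry(c=1). Cache: [ram(c=1) ant(c=2) plum(c=7)]
  12. access ram: HIT, count now 2. Cache: [ant(c=2) ram(c=2) plum(c=7)]
  13. access plum: HIT, count now 8. Cache: [ant(c=2) ram(c=2) plum(c=8)]
  14. access plum: HIT, count now 9. Cache: [ant(c=2) ram(c=2) plum(c=9)]
  15. access ram: HIT, count now 3. Cache: [ant(c=2) ram(c=3) plum(c=9)]
  16. access plum: HIT, count now 10. Cache: [ant(c=2) ram(c=3) plum(c=10)]
  17. access owl: MISS, evict ant(c=2). Cache: [owl(c=1) ram(c=3) plum(c=10)]
  18. access ram: HIT, count now 4. Cache: [owl(c=1) ram(c=4) plum(c=10)]
  19. access ram: HIT, count now 5. Cache: [owl(c=1) ram(c=5) plum(c=10)]
  20. access plum: HIT, count now 11. Cache: [owl(c=1) ram(c=5) plum(c=11)]
  21. access plum: HIT, count now 12. Cache: [owl(c=1) ram(c=5) plum(c=12)]
Total: 16 hits, 5 misses, 2 evictions

Hit rate = 16/21

Answer: 16/21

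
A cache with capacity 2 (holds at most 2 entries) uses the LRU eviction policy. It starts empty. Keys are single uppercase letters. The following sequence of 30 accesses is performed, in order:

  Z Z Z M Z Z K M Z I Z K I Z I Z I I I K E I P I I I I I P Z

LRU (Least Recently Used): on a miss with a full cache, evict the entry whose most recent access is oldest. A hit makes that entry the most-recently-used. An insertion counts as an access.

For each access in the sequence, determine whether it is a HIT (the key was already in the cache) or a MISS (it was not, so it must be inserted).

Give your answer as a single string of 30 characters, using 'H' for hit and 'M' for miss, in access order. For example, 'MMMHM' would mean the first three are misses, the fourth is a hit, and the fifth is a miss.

Answer: MHHMHHMMMMHMMMHHHHHMMMMHHHHHHM

Derivation:
LRU simulation (capacity=2):
  1. access Z: MISS. Cache (LRU->MRU): [Z]
  2. access Z: HIT. Cache (LRU->MRU): [Z]
  3. access Z: HIT. Cache (LRU->MRU): [Z]
  4. access M: MISS. Cache (LRU->MRU): [Z M]
  5. access Z: HIT. Cache (LRU->MRU): [M Z]
  6. access Z: HIT. Cache (LRU->MRU): [M Z]
  7. access K: MISS, evict M. Cache (LRU->MRU): [Z K]
  8. access M: MISS, evict Z. Cache (LRU->MRU): [K M]
  9. access Z: MISS, evict K. Cache (LRU->MRU): [M Z]
  10. access I: MISS, evict M. Cache (LRU->MRU): [Z I]
  11. access Z: HIT. Cache (LRU->MRU): [I Z]
  12. access K: MISS, evict I. Cache (LRU->MRU): [Z K]
  13. access I: MISS, evict Z. Cache (LRU->MRU): [K I]
  14. access Z: MISS, evict K. Cache (LRU->MRU): [I Z]
  15. access I: HIT. Cache (LRU->MRU): [Z I]
  16. access Z: HIT. Cache (LRU->MRU): [I Z]
  17. access I: HIT. Cache (LRU->MRU): [Z I]
  18. access I: HIT. Cache (LRU->MRU): [Z I]
  19. access I: HIT. Cache (LRU->MRU): [Z I]
  20. access K: MISS, evict Z. Cache (LRU->MRU): [I K]
  21. access E: MISS, evict I. Cache (LRU->MRU): [K E]
  22. access I: MISS, evict K. Cache (LRU->MRU): [E I]
  23. access P: MISS, evict E. Cache (LRU->MRU): [I P]
  24. access I: HIT. Cache (LRU->MRU): [P I]
  25. access I: HIT. Cache (LRU->MRU): [P I]
  26. access I: HIT. Cache (LRU->MRU): [P I]
  27. access I: HIT. Cache (LRU->MRU): [P I]
  28. access I: HIT. Cache (LRU->MRU): [P I]
  29. access P: HIT. Cache (LRU->MRU): [I P]
  30. access Z: MISS, evict I. Cache (LRU->MRU): [P Z]
Total: 16 hits, 14 misses, 12 evictions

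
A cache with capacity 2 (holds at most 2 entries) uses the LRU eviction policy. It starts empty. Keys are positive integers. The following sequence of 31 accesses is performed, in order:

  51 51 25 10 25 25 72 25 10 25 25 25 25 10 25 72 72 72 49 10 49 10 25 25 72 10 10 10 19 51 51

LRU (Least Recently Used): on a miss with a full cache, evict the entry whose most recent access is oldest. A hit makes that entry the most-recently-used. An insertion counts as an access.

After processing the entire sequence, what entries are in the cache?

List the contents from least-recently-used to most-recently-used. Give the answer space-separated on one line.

LRU simulation (capacity=2):
  1. access 51: MISS. Cache (LRU->MRU): [51]
  2. access 51: HIT. Cache (LRU->MRU): [51]
  3. access 25: MISS. Cache (LRU->MRU): [51 25]
  4. access 10: MISS, evict 51. Cache (LRU->MRU): [25 10]
  5. access 25: HIT. Cache (LRU->MRU): [10 25]
  6. access 25: HIT. Cache (LRU->MRU): [10 25]
  7. access 72: MISS, evict 10. Cache (LRU->MRU): [25 72]
  8. access 25: HIT. Cache (LRU->MRU): [72 25]
  9. access 10: MISS, evict 72. Cache (LRU->MRU): [25 10]
  10. access 25: HIT. Cache (LRU->MRU): [10 25]
  11. access 25: HIT. Cache (LRU->MRU): [10 25]
  12. access 25: HIT. Cache (LRU->MRU): [10 25]
  13. access 25: HIT. Cache (LRU->MRU): [10 25]
  14. access 10: HIT. Cache (LRU->MRU): [25 10]
  15. access 25: HIT. Cache (LRU->MRU): [10 25]
  16. access 72: MISS, evict 10. Cache (LRU->MRU): [25 72]
  17. access 72: HIT. Cache (LRU->MRU): [25 72]
  18. access 72: HIT. Cache (LRU->MRU): [25 72]
  19. access 49: MISS, evict 25. Cache (LRU->MRU): [72 49]
  20. access 10: MISS, evict 72. Cache (LRU->MRU): [49 10]
  21. access 49: HIT. Cache (LRU->MRU): [10 49]
  22. access 10: HIT. Cache (LRU->MRU): [49 10]
  23. access 25: MISS, evict 49. Cache (LRU->MRU): [10 25]
  24. access 25: HIT. Cache (LRU->MRU): [10 25]
  25. access 72: MISS, evict 10. Cache (LRU->MRU): [25 72]
  26. access 10: MISS, evict 25. Cache (LRU->MRU): [72 10]
  27. access 10: HIT. Cache (LRU->MRU): [72 10]
  28. access 10: HIT. Cache (LRU->MRU): [72 10]
  29. access 19: MISS, evict 72. Cache (LRU->MRU): [10 19]
  30. access 51: MISS, evict 10. Cache (LRU->MRU): [19 51]
  31. access 51: HIT. Cache (LRU->MRU): [19 51]
Total: 18 hits, 13 misses, 11 evictions

Answer: 19 51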